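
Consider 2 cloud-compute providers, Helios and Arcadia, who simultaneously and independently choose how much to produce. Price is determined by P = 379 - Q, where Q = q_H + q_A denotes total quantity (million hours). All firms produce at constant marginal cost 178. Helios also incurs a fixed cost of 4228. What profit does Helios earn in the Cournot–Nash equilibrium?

Each firm earns π_i = (379 - Q)q_i - 178q_i.
First-order condition (treating rivals' output as given): 201 - 2q_i - q_j = 0.
With identical firms every q_j equals q_i, so q_j = q_i and 201 = 3q_i, giving q_i = 67.
Price P = 379 - 134 = 245.
Helios's profit: (245 - 178)·67 - 4228 = 261.

261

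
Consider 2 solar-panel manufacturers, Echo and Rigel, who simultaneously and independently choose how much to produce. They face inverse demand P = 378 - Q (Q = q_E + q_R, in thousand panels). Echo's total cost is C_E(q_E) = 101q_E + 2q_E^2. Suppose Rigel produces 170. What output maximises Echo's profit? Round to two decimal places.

17.83

With the rival's output fixed at 170, Echo's profit is π_E = (378 - 170 - q_E)q_E - (101q_E + 2q_E²) = (208 - q_E)q_E - (101q_E + 2q_E²).
∂π_E/∂q_E = 107 - 6q_E = 0, so q_E = 107/6.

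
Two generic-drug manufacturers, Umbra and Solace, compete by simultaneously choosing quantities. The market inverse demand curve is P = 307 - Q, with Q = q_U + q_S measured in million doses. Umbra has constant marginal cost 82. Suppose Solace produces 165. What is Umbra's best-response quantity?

30

With the rival's output fixed at 165, Umbra's profit is π_U = (307 - 165 - q_U)q_U - (82q_U) = (142 - q_U)q_U - (82q_U).
∂π_U/∂q_U = 60 - 2q_U = 0, so q_U = 30.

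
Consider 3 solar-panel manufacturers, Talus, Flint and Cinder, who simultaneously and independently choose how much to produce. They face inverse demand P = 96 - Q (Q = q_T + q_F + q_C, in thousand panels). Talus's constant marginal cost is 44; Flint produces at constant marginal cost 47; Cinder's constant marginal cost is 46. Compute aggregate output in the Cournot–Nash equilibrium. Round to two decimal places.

37.75

Talus's profit: π_T = (96 - Q)q_T - (44q_T). Setting ∂π_T/∂q_T = 0: 52 - 2q_T - (q_F + q_C) = 0.
Flint's first-order condition: 49 - 2q_F - (q_T + q_C) = 0.
Cinder's profit: π_C = (96 - Q)q_C - (46q_C). Setting ∂π_C/∂q_C = 0: 50 - 2q_C - (q_T + q_F) = 0.
Adding the 3 first-order conditions: 151 − 4Q = 0, so Q = 151/4.
Back-substituting: q_T = (52 − 151/4) = 57/4, q_F = (49 − 151/4) = 45/4, q_C = (50 − 151/4) = 49/4.
Total output Q = 57/4 + 45/4 + 49/4 = 151/4.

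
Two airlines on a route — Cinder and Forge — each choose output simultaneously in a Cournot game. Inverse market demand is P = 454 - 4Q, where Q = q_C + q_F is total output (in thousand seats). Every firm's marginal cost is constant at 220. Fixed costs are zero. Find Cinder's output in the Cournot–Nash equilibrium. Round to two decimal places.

A representative firm's profit is π_i = q_i(454 - 4Q) - 220q_i.
First-order condition (treating rivals' output as given): 234 - 8q_i - 4q_j = 0.
By symmetry each firm produces the same amount; substituting q_j = q_i yields q_i = 234/12 = 39/2.

19.50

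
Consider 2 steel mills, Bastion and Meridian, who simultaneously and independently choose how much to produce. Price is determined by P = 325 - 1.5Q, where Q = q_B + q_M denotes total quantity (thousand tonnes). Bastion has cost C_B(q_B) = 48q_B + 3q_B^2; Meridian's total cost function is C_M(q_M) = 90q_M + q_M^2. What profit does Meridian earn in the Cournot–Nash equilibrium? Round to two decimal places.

Bastion's profit: π_B = (325 - 1.5Q)q_B - (48q_B + 3q_B²). Setting ∂π_B/∂q_B = 0: 277 - 9q_B - (3/2)(q_M) = 0.
Meridian's profit: π_M = (325 - 1.5Q)q_M - (90q_M + q_M²). Setting ∂π_M/∂q_M = 0: 235 - 5q_M - (3/2)(q_B) = 0.
Best responses: q_B = (277 - (3/2)q_M)/9, q_M = (235 - (3/2)q_B)/5.
Substituting one into the other gives q_B = 24.1520 and q_M = 39.7544.
Price P = 325 - (3/2)·63.9064 = 229.1404.
Meridian's profit: 229.1404·39.7544 - 90·39.7544 - 39.7544² = 3951.0280.

3951.03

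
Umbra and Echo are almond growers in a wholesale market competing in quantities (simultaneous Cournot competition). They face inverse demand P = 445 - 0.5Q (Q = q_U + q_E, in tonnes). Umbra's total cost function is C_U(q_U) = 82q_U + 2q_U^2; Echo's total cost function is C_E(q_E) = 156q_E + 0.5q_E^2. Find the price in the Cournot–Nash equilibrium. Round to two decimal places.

Umbra's profit: π_U = (445 - 0.5Q)q_U - (82q_U + 2q_U²). Setting ∂π_U/∂q_U = 0: 363 - 5q_U - (1/2)(q_E) = 0.
Echo's first-order condition: 289 - 2q_E - (1/2)(q_U) = 0.
Best responses: q_U = (363 - (1/2)q_E)/5, q_E = (289 - (1/2)q_U)/2.
Solving the pair: q_U = 59.6410, q_E = 129.5897.
Total output Q = 189.2308, so price P = 445 - (1/2)·189.2308 = 350.3846.

350.38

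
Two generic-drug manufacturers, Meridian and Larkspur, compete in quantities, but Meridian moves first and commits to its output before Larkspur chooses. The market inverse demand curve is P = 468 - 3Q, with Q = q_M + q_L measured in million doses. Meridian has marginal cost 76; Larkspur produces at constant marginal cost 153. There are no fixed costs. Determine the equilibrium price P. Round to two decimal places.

The follower Larkspur best-responds to any q_M: π_L = (468 - 3Q)q_L - 153q_L.
Setting the follower's marginal profit to zero, 315 - 3q_M - 6q_L = 0, i.e. q_L = (315 - 3q_M)/6.
Meridian substitutes q_L(q_M) into its own profit: π_M = q_M(468 - 3q_M - (315 - 3q_M)/2) - 76q_M = (621/2 - (3/2)q_M)q_M - 76q_M.
Leader FOC: 469/2 - 3q_M = 0, so q_M = 469/6.
Then q_L = (315 - 3·(469/6))/6 = 161/12.
Total output Q = 1099/12, so price P = 468 - 3·(1099/12) = 773/4.

193.25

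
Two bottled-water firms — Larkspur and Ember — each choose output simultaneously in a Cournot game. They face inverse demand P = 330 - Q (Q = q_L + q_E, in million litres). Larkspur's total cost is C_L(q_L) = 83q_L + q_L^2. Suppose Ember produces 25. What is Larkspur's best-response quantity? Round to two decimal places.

55.50

With the rival's output fixed at 25, Larkspur's profit is π_L = (330 - 25 - q_L)q_L - (83q_L + q_L²) = (305 - q_L)q_L - (83q_L + q_L²).
∂π_L/∂q_L = 222 - 4q_L = 0, so q_L = 111/2.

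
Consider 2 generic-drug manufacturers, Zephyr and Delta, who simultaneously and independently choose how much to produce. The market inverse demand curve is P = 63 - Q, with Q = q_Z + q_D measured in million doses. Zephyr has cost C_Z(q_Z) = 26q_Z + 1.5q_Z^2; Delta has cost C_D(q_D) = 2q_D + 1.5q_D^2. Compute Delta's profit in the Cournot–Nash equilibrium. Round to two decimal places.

311.74

Zephyr's profit: π_Z = (63 - Q)q_Z - (26q_Z + (3/2)q_Z²). Setting ∂π_Z/∂q_Z = 0: 37 - 5q_Z - (q_D) = 0.
Delta's profit: π_D = (63 - Q)q_D - (2q_D + (3/2)q_D²). Setting ∂π_D/∂q_D = 0: 61 - 5q_D - (q_Z) = 0.
So q_Z = (37 - q_D)/5 and q_D = (61 - q_Z)/5.
Substituting one into the other gives q_Z = 31/6 and q_D = 67/6.
Price P = 63 - 49/3 = 140/3.
Delta's profit: (140/3)·(67/6) - 2·(67/6) - (3/2)(67/6)² = 311.7361.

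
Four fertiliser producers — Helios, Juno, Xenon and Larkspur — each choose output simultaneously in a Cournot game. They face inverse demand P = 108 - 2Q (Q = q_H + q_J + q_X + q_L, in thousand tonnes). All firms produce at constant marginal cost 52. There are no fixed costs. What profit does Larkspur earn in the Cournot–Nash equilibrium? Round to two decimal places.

62.72

A representative firm's profit is π_i = q_i(108 - 2Q) - 52q_i.
First-order condition (treating rivals' output as given): 56 - 4q_i - 2·Σ_{j≠i} q_j = 0.
By symmetry each firm produces the same amount; substituting Σ_{j≠i} q_j = 3q_i yields q_i = 56/10 = 28/5.
Price P = 108 - 2·(112/5) = 316/5.
Larkspur's profit: (316/5 - 52)·(28/5) = 1568/25.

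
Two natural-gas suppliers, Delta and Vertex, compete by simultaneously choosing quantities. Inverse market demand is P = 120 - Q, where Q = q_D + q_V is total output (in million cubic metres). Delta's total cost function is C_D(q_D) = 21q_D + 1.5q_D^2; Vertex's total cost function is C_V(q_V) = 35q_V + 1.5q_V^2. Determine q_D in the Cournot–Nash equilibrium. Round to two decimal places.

Delta's profit: π_D = (120 - Q)q_D - (21q_D + (3/2)q_D²). Setting ∂π_D/∂q_D = 0: 99 - 5q_D - (q_V) = 0.
Vertex's first-order condition: 85 - 5q_V - (q_D) = 0.
Best responses: q_D = (99 - q_V)/5, q_V = (85 - q_D)/5.
Solving the pair: q_D = 205/12, q_V = 163/12.

17.08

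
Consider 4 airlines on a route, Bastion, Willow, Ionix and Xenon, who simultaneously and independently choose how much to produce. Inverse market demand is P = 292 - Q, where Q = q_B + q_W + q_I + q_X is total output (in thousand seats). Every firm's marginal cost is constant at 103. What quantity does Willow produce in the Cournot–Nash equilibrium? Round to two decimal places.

37.80

Each firm earns π_i = (292 - Q)q_i - 103q_i.
Setting ∂π_i/∂q_i = 0 with rivals' quantities fixed: 189 - 2q_i - Σ_{j≠i} q_j = 0.
By symmetry each firm produces the same amount; substituting Σ_{j≠i} q_j = 3q_i yields q_i = 189/5.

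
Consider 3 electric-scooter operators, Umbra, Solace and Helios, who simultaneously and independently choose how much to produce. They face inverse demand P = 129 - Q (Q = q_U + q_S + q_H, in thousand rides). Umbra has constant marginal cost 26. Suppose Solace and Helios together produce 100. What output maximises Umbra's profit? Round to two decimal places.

1.50

With rivals' combined output fixed at 100, Umbra's profit is π_U = (129 - 100 - q_U)q_U - (26q_U) = (29 - q_U)q_U - (26q_U).
∂π_U/∂q_U = 3 - 2q_U = 0, so q_U = 3/2.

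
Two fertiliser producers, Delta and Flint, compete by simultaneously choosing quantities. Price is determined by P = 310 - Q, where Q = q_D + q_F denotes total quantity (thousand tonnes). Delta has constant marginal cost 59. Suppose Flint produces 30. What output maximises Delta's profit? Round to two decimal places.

With the rival's output fixed at 30, Delta's profit is π_D = (310 - 30 - q_D)q_D - (59q_D) = (280 - q_D)q_D - (59q_D).
∂π_D/∂q_D = 221 - 2q_D = 0, so q_D = 221/2.

110.50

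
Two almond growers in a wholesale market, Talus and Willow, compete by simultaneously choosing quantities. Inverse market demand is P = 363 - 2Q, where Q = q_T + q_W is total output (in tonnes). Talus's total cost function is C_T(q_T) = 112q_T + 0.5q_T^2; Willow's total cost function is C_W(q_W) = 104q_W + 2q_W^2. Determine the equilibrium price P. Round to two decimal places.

236.17

Talus's profit: π_T = (363 - 2Q)q_T - (112q_T + (1/2)q_T²). Setting ∂π_T/∂q_T = 0: 251 - 5q_T - 2(q_W) = 0.
Willow's first-order condition: 259 - 8q_W - 2(q_T) = 0.
Rearranging gives the reaction functions q_T = (251 - 2q_W)/5 and q_W = (259 - 2q_T)/8.
Substituting one into the other gives q_T = 745/18 and q_W = 793/36.
Total output Q = 761/12, so price P = 363 - 2·(761/12) = 1417/6.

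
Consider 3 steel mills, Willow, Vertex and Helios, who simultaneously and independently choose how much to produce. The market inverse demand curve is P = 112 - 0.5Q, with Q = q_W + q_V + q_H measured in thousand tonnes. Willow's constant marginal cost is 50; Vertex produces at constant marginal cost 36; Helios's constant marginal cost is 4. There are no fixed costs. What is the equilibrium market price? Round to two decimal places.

Willow's profit: π_W = (112 - 0.5Q)q_W - (50q_W). Setting ∂π_W/∂q_W = 0: 62 - q_W - (1/2)(q_V + q_H) = 0.
Vertex's profit: π_V = (112 - 0.5Q)q_V - (36q_V). Setting ∂π_V/∂q_V = 0: 76 - q_V - (1/2)(q_W + q_H) = 0.
Helios's first-order condition: 108 - q_H - (1/2)(q_W + q_V) = 0.
Summing all 3 equations gives 246 − 2Q = 0, hence Q = 123.
Back-substituting: q_W = (62 − 123/2)/(1/2) = 1, q_V = (76 − 123/2)/(1/2) = 29, q_H = (108 − 123/2)/(1/2) = 93.
Total output Q = 123, so price P = 112 - (1/2)·123 = 101/2.

50.50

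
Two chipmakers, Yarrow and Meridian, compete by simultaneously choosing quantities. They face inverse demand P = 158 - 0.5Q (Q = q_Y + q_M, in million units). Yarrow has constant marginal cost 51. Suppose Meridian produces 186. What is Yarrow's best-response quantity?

14

With the rival's output fixed at 186, Yarrow's profit is π_Y = (158 - (1/2)·186 - (1/2)q_Y)q_Y - (51q_Y) = (65 - (1/2)q_Y)q_Y - (51q_Y).
∂π_Y/∂q_Y = 14 - q_Y = 0, so q_Y = 14.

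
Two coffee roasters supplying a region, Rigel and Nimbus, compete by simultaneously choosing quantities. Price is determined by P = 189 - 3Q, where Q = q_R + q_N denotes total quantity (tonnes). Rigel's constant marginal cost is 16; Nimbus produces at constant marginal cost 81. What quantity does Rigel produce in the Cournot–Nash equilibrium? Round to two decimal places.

26.44

Rigel's profit: π_R = (189 - 3Q)q_R - (16q_R). Setting ∂π_R/∂q_R = 0: 173 - 6q_R - 3(q_N) = 0.
Nimbus's first-order condition: 108 - 6q_N - 3(q_R) = 0.
Best responses: q_R = (173 - 3q_N)/6, q_N = (108 - 3q_R)/6.
Substituting one into the other gives q_R = 238/9 and q_N = 43/9.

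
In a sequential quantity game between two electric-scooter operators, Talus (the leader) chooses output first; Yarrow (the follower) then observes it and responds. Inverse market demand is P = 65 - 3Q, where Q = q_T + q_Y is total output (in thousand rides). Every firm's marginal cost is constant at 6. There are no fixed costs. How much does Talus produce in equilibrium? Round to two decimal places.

9.83

The follower Yarrow best-responds to any q_T: π_Y = (65 - 3Q)q_Y - 6q_Y.
∂π_Y/∂q_Y = 59 - 3q_T - 6q_Y = 0 gives the reaction function q_Y = (59 - 3q_T)/6.
The leader anticipates this reaction. Substituting into P = 65 - 3Q gives P = 71/2 - (3/2)q_T, so π_T = (71/2 - (3/2)q_T)q_T - 6q_T.
The leader's first-order condition 59/2 - 3q_T = 0 yields q_T = 59/6.
Then q_Y = (59 - 3·(59/6))/6 = 59/12.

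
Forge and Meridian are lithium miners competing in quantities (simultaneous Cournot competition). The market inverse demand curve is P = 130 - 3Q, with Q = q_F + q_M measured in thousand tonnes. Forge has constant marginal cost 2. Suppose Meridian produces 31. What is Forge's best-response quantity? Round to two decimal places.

With the rival's output fixed at 31, Forge's profit is π_F = (130 - 3·31 - 3q_F)q_F - (2q_F) = (37 - 3q_F)q_F - (2q_F).
∂π_F/∂q_F = 35 - 6q_F = 0, so q_F = 35/6.

5.83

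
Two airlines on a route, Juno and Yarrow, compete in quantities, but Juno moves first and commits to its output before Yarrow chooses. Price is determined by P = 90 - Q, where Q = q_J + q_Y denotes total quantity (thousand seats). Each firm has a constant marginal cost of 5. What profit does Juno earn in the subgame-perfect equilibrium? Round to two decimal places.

903.13

The follower Yarrow best-responds to any q_J: π_Y = (90 - Q)q_Y - 5q_Y.
∂π_Y/∂q_Y = 85 - q_J - 2q_Y = 0 gives the reaction function q_Y = (85 - q_J)/2.
Juno substitutes q_Y(q_J) into its own profit: π_J = q_J(90 - q_J - (85 - q_J)/2) - 5q_J = (95/2 - (1/2)q_J)q_J - 5q_J.
Maximising: ∂π_J/∂q_J = 85/2 - q_J = 0, giving q_J = 85/2.
Then q_Y = (85 - 85/2)/2 = 85/4.
Price P = 90 - 255/4 = 105/4.
Juno's profit: (105/4 - 5)·(85/2) = 903.1250.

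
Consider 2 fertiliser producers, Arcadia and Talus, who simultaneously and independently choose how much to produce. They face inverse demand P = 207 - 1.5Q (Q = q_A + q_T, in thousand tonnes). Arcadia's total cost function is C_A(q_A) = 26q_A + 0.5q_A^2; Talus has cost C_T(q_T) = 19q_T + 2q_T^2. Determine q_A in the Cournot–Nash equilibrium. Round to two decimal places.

38.25

Arcadia's profit: π_A = (207 - 1.5Q)q_A - (26q_A + (1/2)q_A²). Setting ∂π_A/∂q_A = 0: 181 - 4q_A - (3/2)(q_T) = 0.
Talus's profit: π_T = (207 - 1.5Q)q_T - (19q_T + 2q_T²). Setting ∂π_T/∂q_T = 0: 188 - 7q_T - (3/2)(q_A) = 0.
So q_A = (181 - (3/2)q_T)/4 and q_T = (188 - (3/2)q_A)/7.
Solving the pair: q_A = 38.2524, q_T = 1922/103.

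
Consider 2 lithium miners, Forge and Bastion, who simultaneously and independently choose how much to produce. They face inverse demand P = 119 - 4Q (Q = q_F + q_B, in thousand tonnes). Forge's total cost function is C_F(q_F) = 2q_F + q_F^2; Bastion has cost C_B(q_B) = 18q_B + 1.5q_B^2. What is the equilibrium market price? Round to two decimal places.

58.36

Forge's profit: π_F = (119 - 4Q)q_F - (2q_F + q_F²). Setting ∂π_F/∂q_F = 0: 117 - 10q_F - 4(q_B) = 0.
Bastion's profit: π_B = (119 - 4Q)q_B - (18q_B + (3/2)q_B²). Setting ∂π_B/∂q_B = 0: 101 - 11q_B - 4(q_F) = 0.
So q_F = (117 - 4q_B)/10 and q_B = (101 - 4q_F)/11.
Solving the pair: q_F = 883/94, q_B = 271/47.
Total output Q = 1425/94, so price P = 119 - 4·(1425/94) = 58.3617.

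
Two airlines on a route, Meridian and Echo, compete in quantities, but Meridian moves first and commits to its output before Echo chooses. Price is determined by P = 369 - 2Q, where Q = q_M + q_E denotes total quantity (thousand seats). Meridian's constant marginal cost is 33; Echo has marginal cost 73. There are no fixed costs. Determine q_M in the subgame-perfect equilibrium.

94

The follower Echo best-responds to any q_M: π_E = (369 - 2Q)q_E - 73q_E.
Follower FOC: 296 - 2q_M - 4q_E = 0, so q_E(q_M) = (296 - 2q_M)/4.
Meridian substitutes q_E(q_M) into its own profit: π_M = q_M(369 - 2q_M - (296 - 2q_M)/2) - 33q_M = (221 - q_M)q_M - 33q_M.
The leader's first-order condition 188 - 2q_M = 0 yields q_M = 94.
Then q_E = (296 - 2·94)/4 = 27.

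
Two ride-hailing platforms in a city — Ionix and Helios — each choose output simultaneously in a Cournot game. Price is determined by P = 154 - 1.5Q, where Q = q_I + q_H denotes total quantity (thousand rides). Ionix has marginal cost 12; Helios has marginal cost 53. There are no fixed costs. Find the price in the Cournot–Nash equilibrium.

Ionix's profit: π_I = (154 - 1.5Q)q_I - (12q_I). Setting ∂π_I/∂q_I = 0: 142 - 3q_I - (3/2)(q_H) = 0.
Helios's first-order condition: 101 - 3q_H - (3/2)(q_I) = 0.
So q_I = (142 - (3/2)q_H)/3 and q_H = (101 - (3/2)q_I)/3.
Substituting one into the other gives q_I = 122/3 and q_H = 40/3.
Total output Q = 54, so price P = 154 - (3/2)·54 = 73.

73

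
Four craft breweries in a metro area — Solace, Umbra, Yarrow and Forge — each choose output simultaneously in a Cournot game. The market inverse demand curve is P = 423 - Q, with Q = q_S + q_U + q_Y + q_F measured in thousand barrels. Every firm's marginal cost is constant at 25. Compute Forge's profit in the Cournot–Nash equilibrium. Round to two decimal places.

Each firm earns π_i = (423 - Q)q_i - 25q_i.
Setting ∂π_i/∂q_i = 0 with rivals' quantities fixed: 398 - 2q_i - Σ_{j≠i} q_j = 0.
By symmetry each firm produces the same amount; substituting Σ_{j≠i} q_j = 3q_i yields q_i = 398/5.
Price P = 423 - 1592/5 = 523/5.
Forge's profit: (523/5 - 25)·(398/5) = 6336.1600.

6336.16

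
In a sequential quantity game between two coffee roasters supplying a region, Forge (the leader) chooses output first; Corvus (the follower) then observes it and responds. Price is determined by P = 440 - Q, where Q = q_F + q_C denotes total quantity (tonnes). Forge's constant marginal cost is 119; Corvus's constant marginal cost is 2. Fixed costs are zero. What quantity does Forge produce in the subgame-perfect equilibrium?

The follower Corvus best-responds to any q_F: π_C = (440 - Q)q_C - 2q_C.
Setting the follower's marginal profit to zero, 438 - q_F - 2q_C = 0, i.e. q_C = (438 - q_F)/2.
The leader anticipates this reaction. Substituting into P = 440 - Q gives P = 221 - (1/2)q_F, so π_F = (221 - (1/2)q_F)q_F - 119q_F.
Maximising: ∂π_F/∂q_F = 102 - q_F = 0, giving q_F = 102.
Then q_C = (438 - 102)/2 = 168.

102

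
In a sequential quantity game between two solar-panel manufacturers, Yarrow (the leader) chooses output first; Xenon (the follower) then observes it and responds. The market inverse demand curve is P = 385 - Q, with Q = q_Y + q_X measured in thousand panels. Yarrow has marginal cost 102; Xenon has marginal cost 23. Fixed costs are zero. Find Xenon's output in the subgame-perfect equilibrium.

Solve by backward induction. Given q_Y, the follower Xenon maximises π_X = (385 - q_Y - q_X)q_X - 23q_X.
Follower FOC: 362 - q_Y - 2q_X = 0, so q_X(q_Y) = (362 - q_Y)/2.
The leader anticipates this reaction. Substituting into P = 385 - Q gives P = 204 - (1/2)q_Y, so π_Y = (204 - (1/2)q_Y)q_Y - 102q_Y.
The leader's first-order condition 102 - q_Y = 0 yields q_Y = 102.
Then q_X = (362 - 102)/2 = 130.

130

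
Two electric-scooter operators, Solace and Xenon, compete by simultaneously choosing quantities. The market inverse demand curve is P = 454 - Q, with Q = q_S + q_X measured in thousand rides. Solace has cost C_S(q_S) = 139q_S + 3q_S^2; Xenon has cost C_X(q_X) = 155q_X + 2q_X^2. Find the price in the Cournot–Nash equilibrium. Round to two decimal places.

375.96

Solace's profit: π_S = (454 - Q)q_S - (139q_S + 3q_S²). Setting ∂π_S/∂q_S = 0: 315 - 8q_S - (q_X) = 0.
Xenon's first-order condition: 299 - 6q_X - (q_S) = 0.
Best responses: q_S = (315 - q_X)/8, q_X = (299 - q_S)/6.
Substituting one into the other gives q_S = 1591/47 and q_X = 44.1915.
Total output Q = 78.0426, so price P = 454 - 78.0426 = 375.9574.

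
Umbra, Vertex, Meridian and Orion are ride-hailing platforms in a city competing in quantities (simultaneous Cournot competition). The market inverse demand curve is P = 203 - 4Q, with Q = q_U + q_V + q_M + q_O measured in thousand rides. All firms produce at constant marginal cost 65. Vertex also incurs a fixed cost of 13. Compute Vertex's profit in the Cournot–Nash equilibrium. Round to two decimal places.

Each firm earns π_i = (203 - 4Q)q_i - 65q_i.
First-order condition (treating rivals' output as given): 138 - 8q_i - 4·Σ_{j≠i} q_j = 0.
With identical firms every q_j equals q_i, so Σ_{j≠i} q_j = 3q_i and 138 = 20q_i, giving q_i = 69/10.
Price P = 203 - 4·(138/5) = 463/5.
Vertex's profit: (463/5 - 65)·(69/10) - 13 = 177.4400.

177.44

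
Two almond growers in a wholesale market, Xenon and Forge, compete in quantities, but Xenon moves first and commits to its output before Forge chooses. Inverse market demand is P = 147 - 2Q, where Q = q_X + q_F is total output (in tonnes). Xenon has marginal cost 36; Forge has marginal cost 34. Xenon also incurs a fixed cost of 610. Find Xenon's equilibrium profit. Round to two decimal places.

132.56

The follower Forge best-responds to any q_X: π_F = (147 - 2Q)q_F - 34q_F.
Setting the follower's marginal profit to zero, 113 - 2q_X - 4q_F = 0, i.e. q_F = (113 - 2q_X)/4.
Xenon substitutes q_F(q_X) into its own profit: π_X = q_X(147 - 2q_X - (113 - 2q_X)/2) - 36q_X = (181/2 - q_X)q_X - 36q_X.
The leader's first-order condition 109/2 - 2q_X = 0 yields q_X = 109/4.
Then q_F = (113 - 2·(109/4))/4 = 117/8.
Price P = 147 - 2·(335/8) = 253/4.
Xenon's profit: (253/4 - 36)·(109/4) - 610 = 132.5625.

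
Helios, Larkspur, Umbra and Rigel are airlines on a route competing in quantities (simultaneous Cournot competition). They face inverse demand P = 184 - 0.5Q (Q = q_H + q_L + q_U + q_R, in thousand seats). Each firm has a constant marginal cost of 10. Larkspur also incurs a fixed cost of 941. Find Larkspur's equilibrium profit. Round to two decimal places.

1481.08

Each firm earns π_i = (184 - 0.5Q)q_i - 10q_i.
Setting ∂π_i/∂q_i = 0 with rivals' quantities fixed: 174 - q_i - (1/2)·Σ_{j≠i} q_j = 0.
With identical firms every q_j equals q_i, so Σ_{j≠i} q_j = 3q_i and 174 = (5/2)q_i, giving q_i = 348/5.
Price P = 184 - (1/2)·(1392/5) = 224/5.
Larkspur's profit: (224/5 - 10)·(348/5) - 941 = 1481.0800.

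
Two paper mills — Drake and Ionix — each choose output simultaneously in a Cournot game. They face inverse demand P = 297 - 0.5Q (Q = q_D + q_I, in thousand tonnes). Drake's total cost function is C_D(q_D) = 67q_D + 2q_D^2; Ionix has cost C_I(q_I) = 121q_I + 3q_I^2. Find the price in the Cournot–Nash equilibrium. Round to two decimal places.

Drake's profit: π_D = (297 - 0.5Q)q_D - (67q_D + 2q_D²). Setting ∂π_D/∂q_D = 0: 230 - 5q_D - (1/2)(q_I) = 0.
Ionix's first-order condition: 176 - 7q_I - (1/2)(q_D) = 0.
Best responses: q_D = (230 - (1/2)q_I)/5, q_I = (176 - (1/2)q_D)/7.
Solving the pair: q_D = 43.7986, q_I = 22.0144.
Total output Q = 65.8129, so price P = 297 - (1/2)·65.8129 = 264.0935.

264.09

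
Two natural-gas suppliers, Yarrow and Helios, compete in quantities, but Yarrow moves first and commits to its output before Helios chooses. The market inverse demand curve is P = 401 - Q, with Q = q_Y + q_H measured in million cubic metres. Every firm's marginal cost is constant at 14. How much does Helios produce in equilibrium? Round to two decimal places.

Solve by backward induction. Given q_Y, the follower Helios maximises π_H = (401 - q_Y - q_H)q_H - 14q_H.
Follower FOC: 387 - q_Y - 2q_H = 0, so q_H(q_Y) = (387 - q_Y)/2.
Yarrow substitutes q_H(q_Y) into its own profit: π_Y = q_Y(401 - q_Y - (387 - q_Y)/2) - 14q_Y = (415/2 - (1/2)q_Y)q_Y - 14q_Y.
Maximising: ∂π_Y/∂q_Y = 387/2 - q_Y = 0, giving q_Y = 387/2.
Then q_H = (387 - 387/2)/2 = 387/4.

96.75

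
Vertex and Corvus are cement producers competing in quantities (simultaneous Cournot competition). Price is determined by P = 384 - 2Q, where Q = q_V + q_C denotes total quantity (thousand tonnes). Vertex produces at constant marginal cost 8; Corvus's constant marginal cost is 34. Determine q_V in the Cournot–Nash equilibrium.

67

Vertex's profit: π_V = (384 - 2Q)q_V - (8q_V). Setting ∂π_V/∂q_V = 0: 376 - 4q_V - 2(q_C) = 0.
Corvus's first-order condition: 350 - 4q_C - 2(q_V) = 0.
Best responses: q_V = (376 - 2q_C)/4, q_C = (350 - 2q_V)/4.
Substituting one into the other gives q_V = 67 and q_C = 54.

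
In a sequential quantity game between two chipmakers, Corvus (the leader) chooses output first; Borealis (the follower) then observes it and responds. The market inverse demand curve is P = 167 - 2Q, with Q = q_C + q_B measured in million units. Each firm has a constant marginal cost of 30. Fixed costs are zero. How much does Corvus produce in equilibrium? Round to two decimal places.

The follower Borealis best-responds to any q_C: π_B = (167 - 2Q)q_B - 30q_B.
∂π_B/∂q_B = 137 - 2q_C - 4q_B = 0 gives the reaction function q_B = (137 - 2q_C)/4.
The leader anticipates this reaction. Substituting into P = 167 - 2Q gives P = 197/2 - q_C, so π_C = (197/2 - q_C)q_C - 30q_C.
Leader FOC: 137/2 - 2q_C = 0, so q_C = 137/4.
Then q_B = (137 - 2·(137/4))/4 = 137/8.

34.25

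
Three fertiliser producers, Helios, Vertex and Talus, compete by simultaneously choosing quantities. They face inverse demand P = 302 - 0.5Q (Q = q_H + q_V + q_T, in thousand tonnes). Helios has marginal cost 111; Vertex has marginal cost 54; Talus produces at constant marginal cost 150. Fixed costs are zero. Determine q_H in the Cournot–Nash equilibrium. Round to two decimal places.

86.50

Helios's profit: π_H = (302 - 0.5Q)q_H - (111q_H). Setting ∂π_H/∂q_H = 0: 191 - q_H - (1/2)(q_V + q_T) = 0.
Vertex's first-order condition: 248 - q_V - (1/2)(q_H + q_T) = 0.
Talus's first-order condition: 152 - q_T - (1/2)(q_H + q_V) = 0.
Adding the 3 conditions: 591 − Q − Q = 0, i.e. Q = 591/2.
Back-substituting: q_H = (191 − 591/4)/(1/2) = 173/2, q_V = (248 − 591/4)/(1/2) = 401/2, q_T = (152 − 591/4)/(1/2) = 17/2.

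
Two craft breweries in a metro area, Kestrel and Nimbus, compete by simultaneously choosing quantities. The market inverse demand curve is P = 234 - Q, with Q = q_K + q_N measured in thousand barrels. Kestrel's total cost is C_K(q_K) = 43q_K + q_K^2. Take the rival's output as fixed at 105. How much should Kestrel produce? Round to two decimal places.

21.50

With the rival's output fixed at 105, Kestrel's profit is π_K = (234 - 105 - q_K)q_K - (43q_K + q_K²) = (129 - q_K)q_K - (43q_K + q_K²).
∂π_K/∂q_K = 86 - 4q_K = 0, so q_K = 43/2.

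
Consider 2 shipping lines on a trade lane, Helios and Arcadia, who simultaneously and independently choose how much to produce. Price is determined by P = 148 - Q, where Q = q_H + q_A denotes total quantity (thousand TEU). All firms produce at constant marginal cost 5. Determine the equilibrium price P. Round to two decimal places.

A representative firm's profit is π_i = q_i(148 - Q) - 5q_i.
First-order condition (treating rivals' output as given): 143 - 2q_i - q_j = 0.
By symmetry each firm produces the same amount; substituting q_j = q_i yields q_i = 143/3.
Total output Q = 286/3, so price P = 148 - 286/3 = 158/3.

52.67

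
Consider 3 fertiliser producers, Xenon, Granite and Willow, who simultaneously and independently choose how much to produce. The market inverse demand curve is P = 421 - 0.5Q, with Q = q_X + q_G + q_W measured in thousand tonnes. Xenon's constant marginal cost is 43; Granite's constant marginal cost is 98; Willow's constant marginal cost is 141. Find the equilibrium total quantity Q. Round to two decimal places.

Xenon's profit: π_X = (421 - 0.5Q)q_X - (43q_X). Setting ∂π_X/∂q_X = 0: 378 - q_X - (1/2)(q_G + q_W) = 0.
Granite's profit: π_G = (421 - 0.5Q)q_G - (98q_G). Setting ∂π_G/∂q_G = 0: 323 - q_G - (1/2)(q_X + q_W) = 0.
Willow's first-order condition: 280 - q_W - (1/2)(q_X + q_G) = 0.
Adding the 3 first-order conditions: 981 − 2Q = 0, so Q = 981/2.
Back-substituting: q_X = (378 − 981/4)/(1/2) = 531/2, q_G = (323 − 981/4)/(1/2) = 311/2, q_W = (280 − 981/4)/(1/2) = 139/2.
Total output Q = 531/2 + 311/2 + 139/2 = 981/2.

490.50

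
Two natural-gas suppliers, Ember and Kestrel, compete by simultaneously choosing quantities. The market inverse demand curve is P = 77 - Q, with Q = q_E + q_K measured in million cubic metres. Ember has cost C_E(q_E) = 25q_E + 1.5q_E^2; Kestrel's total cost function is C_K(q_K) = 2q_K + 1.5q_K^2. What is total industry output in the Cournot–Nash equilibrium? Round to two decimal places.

Ember's profit: π_E = (77 - Q)q_E - (25q_E + (3/2)q_E²). Setting ∂π_E/∂q_E = 0: 52 - 5q_E - (q_K) = 0.
Kestrel's first-order condition: 75 - 5q_K - (q_E) = 0.
Rearranging gives the reaction functions q_E = (52 - q_K)/5 and q_K = (75 - q_E)/5.
Substituting one into the other gives q_E = 185/24 and q_K = 323/24.
Total output Q = 185/24 + 323/24 = 127/6.

21.17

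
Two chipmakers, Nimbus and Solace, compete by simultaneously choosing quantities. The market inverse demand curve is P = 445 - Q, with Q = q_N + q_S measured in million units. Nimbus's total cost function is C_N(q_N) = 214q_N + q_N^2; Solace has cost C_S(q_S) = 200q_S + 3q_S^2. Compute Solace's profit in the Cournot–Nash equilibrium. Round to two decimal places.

Nimbus's profit: π_N = (445 - Q)q_N - (214q_N + q_N²). Setting ∂π_N/∂q_N = 0: 231 - 4q_N - (q_S) = 0.
Solace's first-order condition: 245 - 8q_S - (q_N) = 0.
Best responses: q_N = (231 - q_S)/4, q_S = (245 - q_N)/8.
Solving the pair: q_N = 1603/31, q_S = 749/31.
Price P = 445 - 75.8710 = 369.1290.
Solace's profit: 369.1290·(749/31) - 200·(749/31) - 3(749/31)² = 2335.0718.

2335.07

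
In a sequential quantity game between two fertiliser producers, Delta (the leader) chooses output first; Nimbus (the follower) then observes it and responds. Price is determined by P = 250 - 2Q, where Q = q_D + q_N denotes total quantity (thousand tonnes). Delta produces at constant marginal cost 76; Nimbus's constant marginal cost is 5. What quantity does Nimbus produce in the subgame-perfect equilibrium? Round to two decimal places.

48.38

The follower Nimbus best-responds to any q_D: π_N = (250 - 2Q)q_N - 5q_N.
∂π_N/∂q_N = 245 - 2q_D - 4q_N = 0 gives the reaction function q_N = (245 - 2q_D)/4.
Delta substitutes q_N(q_D) into its own profit: π_D = q_D(250 - 2q_D - (245 - 2q_D)/2) - 76q_D = (255/2 - q_D)q_D - 76q_D.
The leader's first-order condition 103/2 - 2q_D = 0 yields q_D = 103/4.
Then q_N = (245 - 2·(103/4))/4 = 387/8.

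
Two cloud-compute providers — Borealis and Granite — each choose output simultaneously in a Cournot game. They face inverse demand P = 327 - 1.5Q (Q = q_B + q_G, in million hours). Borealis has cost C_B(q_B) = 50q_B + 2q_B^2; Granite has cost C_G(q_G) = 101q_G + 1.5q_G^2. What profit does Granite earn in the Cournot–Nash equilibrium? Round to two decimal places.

Borealis's profit: π_B = (327 - 1.5Q)q_B - (50q_B + 2q_B²). Setting ∂π_B/∂q_B = 0: 277 - 7q_B - (3/2)(q_G) = 0.
Granite's first-order condition: 226 - 6q_G - (3/2)(q_B) = 0.
Best responses: q_B = (277 - (3/2)q_G)/7, q_G = (226 - (3/2)q_B)/6.
Substituting one into the other gives q_B = 1764/53 and q_G = 29.3459.
Price P = 327 - (3/2)·62.6289 = 233.0566.
Granite's profit: 233.0566·29.3459 - 101·29.3459 - (3/2)·29.3459² = 2583.5476.

2583.55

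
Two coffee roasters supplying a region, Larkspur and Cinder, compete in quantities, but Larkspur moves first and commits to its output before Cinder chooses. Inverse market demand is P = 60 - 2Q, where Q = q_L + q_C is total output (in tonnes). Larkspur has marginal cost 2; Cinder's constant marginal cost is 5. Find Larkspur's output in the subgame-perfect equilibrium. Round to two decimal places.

15.25

The follower Cinder best-responds to any q_L: π_C = (60 - 2Q)q_C - 5q_C.
Follower FOC: 55 - 2q_L - 4q_C = 0, so q_C(q_L) = (55 - 2q_L)/4.
The leader anticipates this reaction. Substituting into P = 60 - 2Q gives P = 65/2 - q_L, so π_L = (65/2 - q_L)q_L - 2q_L.
Leader FOC: 61/2 - 2q_L = 0, so q_L = 61/4.
Then q_C = (55 - 2·(61/4))/4 = 49/8.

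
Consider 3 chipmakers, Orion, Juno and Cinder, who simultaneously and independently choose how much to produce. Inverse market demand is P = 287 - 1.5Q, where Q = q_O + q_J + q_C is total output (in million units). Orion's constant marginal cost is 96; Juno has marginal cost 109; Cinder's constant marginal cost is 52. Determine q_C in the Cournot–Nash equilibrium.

Orion's profit: π_O = (287 - 1.5Q)q_O - (96q_O). Setting ∂π_O/∂q_O = 0: 191 - 3q_O - (3/2)(q_J + q_C) = 0.
Juno's profit: π_J = (287 - 1.5Q)q_J - (109q_J). Setting ∂π_J/∂q_J = 0: 178 - 3q_J - (3/2)(q_O + q_C) = 0.
Cinder's first-order condition: 235 - 3q_C - (3/2)(q_O + q_J) = 0.
Summing all 3 equations gives 604 − 6Q = 0, hence Q = 302/3.
Back-substituting: q_O = (191 − 151)/(3/2) = 80/3, q_J = (178 − 151)/(3/2) = 18, q_C = (235 − 151)/(3/2) = 56.

56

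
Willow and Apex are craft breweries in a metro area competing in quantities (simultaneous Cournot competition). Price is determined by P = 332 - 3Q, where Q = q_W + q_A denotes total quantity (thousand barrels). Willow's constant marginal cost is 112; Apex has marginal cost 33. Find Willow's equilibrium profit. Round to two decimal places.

Willow's profit: π_W = (332 - 3Q)q_W - (112q_W). Setting ∂π_W/∂q_W = 0: 220 - 6q_W - 3(q_A) = 0.
Apex's first-order condition: 299 - 6q_A - 3(q_W) = 0.
Best responses: q_W = (220 - 3q_A)/6, q_A = (299 - 3q_W)/6.
Substituting one into the other gives q_W = 47/3 and q_A = 42.
Price P = 332 - 3·(173/3) = 159.
Willow's profit: (159 - 112)·(47/3) = 736.3333.

736.33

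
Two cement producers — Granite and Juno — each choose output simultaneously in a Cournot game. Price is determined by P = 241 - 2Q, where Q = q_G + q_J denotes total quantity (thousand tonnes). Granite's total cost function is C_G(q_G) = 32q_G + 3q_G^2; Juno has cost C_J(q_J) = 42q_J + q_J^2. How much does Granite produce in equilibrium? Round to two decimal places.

15.29

Granite's profit: π_G = (241 - 2Q)q_G - (32q_G + 3q_G²). Setting ∂π_G/∂q_G = 0: 209 - 10q_G - 2(q_J) = 0.
Juno's profit: π_J = (241 - 2Q)q_J - (42q_J + q_J²). Setting ∂π_J/∂q_J = 0: 199 - 6q_J - 2(q_G) = 0.
So q_G = (209 - 2q_J)/10 and q_J = (199 - 2q_G)/6.
Solving the pair: q_G = 107/7, q_J = 393/14.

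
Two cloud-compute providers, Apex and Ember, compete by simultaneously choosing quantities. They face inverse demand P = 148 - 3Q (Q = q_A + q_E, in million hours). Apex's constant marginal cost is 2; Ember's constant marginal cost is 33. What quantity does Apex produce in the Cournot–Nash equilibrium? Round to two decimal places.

Apex's profit: π_A = (148 - 3Q)q_A - (2q_A). Setting ∂π_A/∂q_A = 0: 146 - 6q_A - 3(q_E) = 0.
Ember's profit: π_E = (148 - 3Q)q_E - (33q_E). Setting ∂π_E/∂q_E = 0: 115 - 6q_E - 3(q_A) = 0.
Rearranging gives the reaction functions q_A = (146 - 3q_E)/6 and q_E = (115 - 3q_A)/6.
Substituting one into the other gives q_A = 59/3 and q_E = 28/3.

19.67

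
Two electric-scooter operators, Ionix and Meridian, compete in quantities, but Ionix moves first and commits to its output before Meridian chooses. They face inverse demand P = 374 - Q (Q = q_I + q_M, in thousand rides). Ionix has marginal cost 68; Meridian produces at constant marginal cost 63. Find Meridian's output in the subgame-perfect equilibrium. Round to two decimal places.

The follower Meridian best-responds to any q_I: π_M = (374 - Q)q_M - 63q_M.
Follower FOC: 311 - q_I - 2q_M = 0, so q_M(q_I) = (311 - q_I)/2.
The leader anticipates this reaction. Substituting into P = 374 - Q gives P = 437/2 - (1/2)q_I, so π_I = (437/2 - (1/2)q_I)q_I - 68q_I.
The leader's first-order condition 301/2 - q_I = 0 yields q_I = 301/2.
Then q_M = (311 - 301/2)/2 = 321/4.

80.25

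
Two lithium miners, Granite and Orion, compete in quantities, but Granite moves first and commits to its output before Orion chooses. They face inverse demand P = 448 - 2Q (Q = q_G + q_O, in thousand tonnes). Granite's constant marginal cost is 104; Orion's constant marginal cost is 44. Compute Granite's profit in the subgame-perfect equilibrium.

5041

Solve by backward induction. Given q_G, the follower Orion maximises π_O = (448 - 2q_G - 2q_O)q_O - 44q_O.
Setting the follower's marginal profit to zero, 404 - 2q_G - 4q_O = 0, i.e. q_O = (404 - 2q_G)/4.
Granite substitutes q_O(q_G) into its own profit: π_G = q_G(448 - 2q_G - (404 - 2q_G)/2) - 104q_G = (246 - q_G)q_G - 104q_G.
The leader's first-order condition 142 - 2q_G = 0 yields q_G = 71.
Then q_O = (404 - 2·71)/4 = 131/2.
Price P = 448 - 2·(273/2) = 175.
Granite's profit: (175 - 104)·71 = 5041.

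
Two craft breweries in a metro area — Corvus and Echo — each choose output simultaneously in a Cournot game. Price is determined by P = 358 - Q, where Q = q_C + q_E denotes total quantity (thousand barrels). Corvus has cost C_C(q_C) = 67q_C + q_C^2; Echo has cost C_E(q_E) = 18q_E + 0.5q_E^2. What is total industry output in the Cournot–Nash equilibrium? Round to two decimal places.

Corvus's profit: π_C = (358 - Q)q_C - (67q_C + q_C²). Setting ∂π_C/∂q_C = 0: 291 - 4q_C - (q_E) = 0.
Echo's profit: π_E = (358 - Q)q_E - (18q_E + (1/2)q_E²). Setting ∂π_E/∂q_E = 0: 340 - 3q_E - (q_C) = 0.
Best responses: q_C = (291 - q_E)/4, q_E = (340 - q_C)/3.
Solving the pair: q_C = 533/11, q_E = 1069/11.
Total output Q = 533/11 + 1069/11 = 1602/11.

145.64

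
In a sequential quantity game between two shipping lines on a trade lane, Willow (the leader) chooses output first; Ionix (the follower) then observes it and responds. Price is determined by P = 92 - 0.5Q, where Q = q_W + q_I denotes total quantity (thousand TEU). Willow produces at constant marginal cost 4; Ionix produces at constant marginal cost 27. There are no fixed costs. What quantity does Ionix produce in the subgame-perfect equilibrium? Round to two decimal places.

Solve by backward induction. Given q_W, the follower Ionix maximises π_I = (92 - (1/2)q_W - (1/2)q_I)q_I - 27q_I.
Setting the follower's marginal profit to zero, 65 - (1/2)q_W - q_I = 0, i.e. q_I = (65 - (1/2)q_W).
Willow substitutes q_I(q_W) into its own profit: π_W = q_W(92 - (1/2)q_W - (65 - (1/2)q_W)/2) - 4q_W = (119/2 - (1/4)q_W)q_W - 4q_W.
Leader FOC: 111/2 - (1/2)q_W = 0, so q_W = 111.
Then q_I = (65 - (1/2)·111) = 19/2.

9.50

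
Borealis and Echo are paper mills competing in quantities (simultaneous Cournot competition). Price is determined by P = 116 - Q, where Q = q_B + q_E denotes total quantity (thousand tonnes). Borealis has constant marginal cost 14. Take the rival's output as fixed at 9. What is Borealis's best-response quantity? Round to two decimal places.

With the rival's output fixed at 9, Borealis's profit is π_B = (116 - 9 - q_B)q_B - (14q_B) = (107 - q_B)q_B - (14q_B).
∂π_B/∂q_B = 93 - 2q_B = 0, so q_B = 93/2.

46.50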